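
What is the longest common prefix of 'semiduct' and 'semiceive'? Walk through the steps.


Compare from the start: 4 characters match: 'semi'. Mismatch at position 5: 'd' vs 'c'.

semi


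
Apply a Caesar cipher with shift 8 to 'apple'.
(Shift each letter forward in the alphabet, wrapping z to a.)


Shift each letter by 8: a -> i, p -> x, p -> x, l -> t, e -> m. Result: 'ixxtm'.

ixxtm


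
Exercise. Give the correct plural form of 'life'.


Apply rule: Change -fe to -ves. 'life' becomes 'lives'.

lives


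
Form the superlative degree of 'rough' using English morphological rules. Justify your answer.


Apply superlative formation (add -est): 'rough' -> 'roughest'.

roughest


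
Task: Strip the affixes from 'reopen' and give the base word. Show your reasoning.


Remove prefix 're' from 'reopen' to get root 'open'.

open


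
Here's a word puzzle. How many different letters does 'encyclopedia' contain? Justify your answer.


Unique letters in 'encyclopedia': {a, c, d, e, i, l, n, o, p, y} = 10 distinct letters.

10


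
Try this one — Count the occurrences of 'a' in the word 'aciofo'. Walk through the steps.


Letter 'a' in 'aciofo': found at position(s) 1 = 1 occurrence(s).

1


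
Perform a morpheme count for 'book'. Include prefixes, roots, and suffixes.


Decomposition: book (free morpheme) = 1 morpheme(s)

1 morphemes


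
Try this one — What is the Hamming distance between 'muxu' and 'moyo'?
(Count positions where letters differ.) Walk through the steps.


Alignment:
Position 1: 'm' vs 'm' = match
Position 2: 'u' vs 'o' = DIFFER
Position 3: 'x' vs 'y' = DIFFER
Position 4: 'u' vs 'o' = DIFFER
Total differences: 3

3


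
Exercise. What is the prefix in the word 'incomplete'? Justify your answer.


The word 'incomplete' = 'in' (prefix) + 'complete' (root). The prefix is 'in'.

in


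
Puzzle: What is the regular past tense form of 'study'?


Apply rule: Change -y to -ied. 'study' becomes 'studied'.

studied


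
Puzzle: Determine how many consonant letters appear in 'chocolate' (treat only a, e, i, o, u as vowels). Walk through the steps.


Consonants in 'chocolate': c, h, c, l, t = 5 consonants.

5


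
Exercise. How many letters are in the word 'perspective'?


Spell out 'perspective' and number each letter: p(1), e(2), r(3), s(4), p(5), e(6), c(7), t(8), i(9), v(10), e(11). Total: 11 letters.

11


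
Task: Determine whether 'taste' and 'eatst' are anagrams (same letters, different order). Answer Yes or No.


Sorted letters of 'taste': 'aestt'
Sorted letters of 'eatst': 'aestt'
They match.

Yes


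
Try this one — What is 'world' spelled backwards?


Reverse 'world' character by character: 'dlrow'.

dlrow


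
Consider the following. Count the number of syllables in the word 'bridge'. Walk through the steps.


Break 'bridge' into syllables: bridge -> bridge = 1 syllable

1 syllable


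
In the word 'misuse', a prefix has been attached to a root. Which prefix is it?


The word 'misuse' = 'mis' (prefix) + 'use' (root). The prefix is 'mis'.

mis


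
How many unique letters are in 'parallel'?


Unique letters in 'parallel': {a, e, l, p, r} = 5 distinct letters.

5


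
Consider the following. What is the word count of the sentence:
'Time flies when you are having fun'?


Split into words: Time | flies | when | you | are | having | fun = 7 words.

7


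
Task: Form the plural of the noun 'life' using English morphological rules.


Apply rule: Change -fe to -ves. 'life' becomes 'lives'.

lives


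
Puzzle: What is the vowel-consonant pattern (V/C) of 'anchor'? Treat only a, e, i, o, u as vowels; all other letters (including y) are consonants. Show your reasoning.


Letter mapping: a = V, n = C, c = C, h = C, o = V, r = C.

VCCCVC


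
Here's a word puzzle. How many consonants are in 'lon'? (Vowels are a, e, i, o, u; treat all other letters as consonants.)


Consonants in 'lon': l, n = 2 consonants.

2


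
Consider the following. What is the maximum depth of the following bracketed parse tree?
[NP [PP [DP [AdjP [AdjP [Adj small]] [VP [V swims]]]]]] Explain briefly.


Count bracket nesting levels:
'[' at pos 0: depth = 1
'[' at pos 4: depth = 2
'[' at pos 8: depth = 3
'[' at pos 12: depth = 4
'[' at pos 18: depth = 5
'[' at pos 24: depth = 6
'[' at pos 37: depth = 5
'[' at pos 41: depth = 6
Maximum depth reached: 6

6


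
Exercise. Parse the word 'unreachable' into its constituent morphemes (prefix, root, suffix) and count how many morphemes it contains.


Step 1: Identify prefix: 'un' (meaning: not/reverse)
Step 2: Identify root: 'reach'
Step 3: Identify suffix(es): 'able'
Decomposition: un- (prefix: not/reverse) + reach (root) + -able (suffix: capable of)
Total morphemes: 3

3 morphemes (un- (prefix: not/reverse) + reach (root) + -able (suffix: capable of))


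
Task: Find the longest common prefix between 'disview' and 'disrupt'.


Compare from the start: 3 characters match: 'dis'. Mismatch at position 4: 'v' vs 'r'.

dis


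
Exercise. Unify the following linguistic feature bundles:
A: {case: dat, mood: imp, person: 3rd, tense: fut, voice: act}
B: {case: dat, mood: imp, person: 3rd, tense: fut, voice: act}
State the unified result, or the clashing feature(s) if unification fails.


Compare features:
case: A=dat vs B=dat -> unified: dat
mood: A=imp vs B=imp -> unified: imp
person: A=3rd vs B=3rd -> unified: 3rd
tense: A=fut vs B=fut -> unified: fut
voice: A=act vs B=act -> unified: act
No clashes found.

Unified: {case: dat, mood: imp, person: 3rd, tense: fut, voice: act}


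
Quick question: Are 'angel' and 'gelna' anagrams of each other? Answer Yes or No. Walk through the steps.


Sorted letters of 'angel': 'aegln'
Sorted letters of 'gelna': 'aegln'
They match.

Yes


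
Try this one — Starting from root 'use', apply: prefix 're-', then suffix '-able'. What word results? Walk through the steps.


Step 1: Add prefix 're-' to 'use' = 'reuse'
Step 2: Add suffix '-able' to 'reuse' = 'reusable'

reusable


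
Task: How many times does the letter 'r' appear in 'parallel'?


Letter 'r' in 'parallel': found at position(s) 3 = 1 occurrence(s).

1


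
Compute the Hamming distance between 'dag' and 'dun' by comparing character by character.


Alignment:
Position 1: 'd' vs 'd' = match
Position 2: 'a' vs 'u' = DIFFER
Position 3: 'g' vs 'n' = DIFFER
Total differences: 2

2


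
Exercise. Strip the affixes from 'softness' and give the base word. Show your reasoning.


Remove suffix '-ness' from 'softness' to get root 'soft'.

soft


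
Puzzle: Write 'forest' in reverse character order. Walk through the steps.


Reverse 'forest' character by character: 'tserof'.

tserof


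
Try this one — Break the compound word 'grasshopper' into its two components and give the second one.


Split 'grasshopper' into 'grass' + 'hopper'. The second part is 'hopper'.

hopper


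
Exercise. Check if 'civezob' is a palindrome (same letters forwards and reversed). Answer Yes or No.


Forward: 'civezob'
Reversed: 'bozevic'
They differ.

No


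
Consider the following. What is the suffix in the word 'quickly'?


The word 'quickly' = 'quick' (root) + '-ly' (suffix). The suffix is '-ly'.

ly


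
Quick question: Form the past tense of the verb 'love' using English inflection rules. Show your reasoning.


Apply rule: Add -d (word ends in -e). 'love' becomes 'loved'.

loved


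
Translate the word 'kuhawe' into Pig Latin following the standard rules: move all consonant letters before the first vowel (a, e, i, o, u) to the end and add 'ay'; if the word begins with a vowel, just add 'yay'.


'kuhawe': move consonant cluster 'k' to end and add 'ay': 'uhawekay'.

uhawekay


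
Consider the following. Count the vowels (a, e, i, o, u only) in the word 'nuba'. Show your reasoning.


Vowels in 'nuba': u, a = 2 vowels.

2


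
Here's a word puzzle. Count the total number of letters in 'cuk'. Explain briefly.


Spell out 'cuk' and number each letter: c(1), u(2), k(3). Total: 3 letters.

3


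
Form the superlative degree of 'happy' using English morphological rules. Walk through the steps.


Apply superlative formation (consonant + y: change y to i, add -est): 'happy' -> 'happiest'.

happiest


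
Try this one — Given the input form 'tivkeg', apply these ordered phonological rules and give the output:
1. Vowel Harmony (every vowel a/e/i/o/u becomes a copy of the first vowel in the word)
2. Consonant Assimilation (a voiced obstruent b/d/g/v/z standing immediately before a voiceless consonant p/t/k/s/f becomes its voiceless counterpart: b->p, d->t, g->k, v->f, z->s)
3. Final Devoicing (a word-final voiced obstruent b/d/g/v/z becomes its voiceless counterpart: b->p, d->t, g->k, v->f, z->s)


Starting form: 'tivkeg'
Rule 1: Vowel Harmony: all vowels become 'i' (matching first vowel). 'tivkeg' -> 'tivkig'
Rule 2: Consonant Assimilation: voiced obstruent before voiceless consonant becomes voiceless ('vk' -> 'fk'). 'tivkig' -> 'tifkig'
Rule 3: Final Devoicing: word-final voiced obstruent 'g' becomes voiceless 'k'. 'tifkig' -> 'tifkik'
Final form: 'tifkik'

tifkik


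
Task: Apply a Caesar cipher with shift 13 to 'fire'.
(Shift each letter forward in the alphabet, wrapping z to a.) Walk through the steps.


Shift each letter by 13: f -> s, i -> v, r -> e, e -> r. Result: 'sver'.

sver


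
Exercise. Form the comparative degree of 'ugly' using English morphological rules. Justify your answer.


Apply comparative formation (consonant + y: change y to i, add -er): 'ugly' -> 'uglier'.

uglier


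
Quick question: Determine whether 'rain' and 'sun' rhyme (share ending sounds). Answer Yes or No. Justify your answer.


Rime (stressed vowel + following sounds) of 'rain': -ain = /eɪn/
Rime of 'sun': -un = /ʌn/
/eɪn/ and /ʌn/ are different ending sounds, so the words do not rhyme.

No


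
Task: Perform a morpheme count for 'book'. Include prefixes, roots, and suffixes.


Decomposition: book (free morpheme) = 1 morpheme(s)

1 morphemes


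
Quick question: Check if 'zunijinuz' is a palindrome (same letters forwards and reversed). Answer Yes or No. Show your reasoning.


Forward: 'zunijinuz'
Reversed: 'zunijinuz'
They are identical.

Yes


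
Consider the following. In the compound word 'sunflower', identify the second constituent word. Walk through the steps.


Split 'sunflower' into 'sun' + 'flower'. The second part is 'flower'.

flower


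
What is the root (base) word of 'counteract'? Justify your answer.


Remove prefix 'counter' from 'counteract' to get root 'act'.

act


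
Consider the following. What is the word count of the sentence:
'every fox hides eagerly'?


Split into words: every | fox | hides | eagerly = 4 words.

4


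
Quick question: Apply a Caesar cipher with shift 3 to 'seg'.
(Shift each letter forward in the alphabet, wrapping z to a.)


Shift each letter by 3: s -> v, e -> h, g -> j. Result: 'vhj'.

vhj


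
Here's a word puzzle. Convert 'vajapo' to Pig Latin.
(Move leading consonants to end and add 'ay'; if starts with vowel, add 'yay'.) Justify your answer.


'vajapo': move consonant cluster 'v' to end and add 'ay': 'ajapovay'.

ajapovay


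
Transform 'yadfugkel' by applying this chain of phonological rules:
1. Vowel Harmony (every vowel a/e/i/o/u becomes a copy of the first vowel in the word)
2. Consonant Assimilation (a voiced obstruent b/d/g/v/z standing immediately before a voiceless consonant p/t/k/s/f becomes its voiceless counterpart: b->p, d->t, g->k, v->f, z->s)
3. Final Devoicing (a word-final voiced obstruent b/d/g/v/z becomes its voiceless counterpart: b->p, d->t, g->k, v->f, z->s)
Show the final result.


Starting form: 'yadfugkel'
Rule 1: Vowel Harmony: all vowels become 'a' (matching first vowel). 'yadfugkel' -> 'yadfagkal'
Rule 2: Consonant Assimilation: voiced obstruent before voiceless consonant becomes voiceless ('df' -> 'tf', 'gk' -> 'kk'). 'yadfagkal' -> 'yatfakkal'
Rule 3: Final Devoicing: final consonant 'l' is not one of the voiced obstruents b/d/g/v/z. No change.
Final form: 'yatfakkal'

yatfakkal


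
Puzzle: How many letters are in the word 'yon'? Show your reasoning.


Spell out 'yon' and number each letter: y(1), o(2), n(3). Total: 3 letters.

3


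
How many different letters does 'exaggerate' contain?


Unique letters in 'exaggerate': {a, e, g, r, t, x} = 6 distinct letters.

6


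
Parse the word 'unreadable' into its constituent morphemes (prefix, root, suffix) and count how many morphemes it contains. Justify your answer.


Step 1: Identify prefix: 'un' (meaning: not/reverse)
Step 2: Identify root: 'read'
Step 3: Identify suffix(es): 'able'
Decomposition: un- (prefix: not/reverse) + read (root) + -able (suffix: capable of)
Total morphemes: 3

3 morphemes (un- (prefix: not/reverse) + read (root) + -able (suffix: capable of))


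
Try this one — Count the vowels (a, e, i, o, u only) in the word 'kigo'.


Vowels in 'kigo': i, o = 2 vowels.

2


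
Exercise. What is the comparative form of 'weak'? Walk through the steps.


Apply comparative formation (add -er): 'weak' -> 'weaker'.

weaker


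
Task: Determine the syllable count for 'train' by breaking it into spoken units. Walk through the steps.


Break 'train' into syllables: train -> train = 1 syllable

1 syllable


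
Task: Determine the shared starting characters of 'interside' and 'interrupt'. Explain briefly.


Compare from the start: 5 characters match: 'inter'. Mismatch at position 6: 's' vs 'r'.

inter


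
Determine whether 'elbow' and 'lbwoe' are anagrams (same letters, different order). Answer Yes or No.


Sorted letters of 'elbow': 'below'
Sorted letters of 'lbwoe': 'below'
They match.

Yes


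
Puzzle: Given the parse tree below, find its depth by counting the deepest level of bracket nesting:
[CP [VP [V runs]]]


Count bracket nesting levels:
'[' at pos 0: depth = 1
'[' at pos 4: depth = 2
'[' at pos 8: depth = 3
Maximum depth reached: 3

3


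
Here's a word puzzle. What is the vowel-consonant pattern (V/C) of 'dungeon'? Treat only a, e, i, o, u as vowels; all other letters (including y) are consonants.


Letter mapping: d = C, u = V, n = C, g = C, e = V, o = V, n = C.

CVCCVVC


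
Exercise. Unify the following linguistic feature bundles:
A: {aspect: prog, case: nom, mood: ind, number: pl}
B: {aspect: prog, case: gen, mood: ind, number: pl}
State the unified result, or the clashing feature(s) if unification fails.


Compare features:
aspect: A=prog vs B=prog -> unified: prog
case: A=nom vs B=gen -> CLASH
mood: A=ind vs B=ind -> unified: ind
number: A=pl vs B=pl -> unified: pl
Clash detected on feature 'case' (nom vs gen); unification fails.

CLASH on 'case' (nom vs gen)


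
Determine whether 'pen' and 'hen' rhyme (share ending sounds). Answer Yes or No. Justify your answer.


Rime (stressed vowel + following sounds) of 'pen': -en = /ɛn/
Rime of 'hen': -en = /ɛn/
/ɛn/ and /ɛn/ are the same ending sound, so the words rhyme.

Yes


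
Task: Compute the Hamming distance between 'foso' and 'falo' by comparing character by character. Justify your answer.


Alignment:
Position 1: 'f' vs 'f' = match
Position 2: 'o' vs 'a' = DIFFER
Position 3: 's' vs 'l' = DIFFER
Position 4: 'o' vs 'o' = match
Total differences: 2

2


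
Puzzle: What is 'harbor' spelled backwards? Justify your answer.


Reverse 'harbor' character by character: 'robrah'.

robrah


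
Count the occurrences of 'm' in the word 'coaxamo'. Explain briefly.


Letter 'm' in 'coaxamo': found at position(s) 6 = 1 occurrence(s).

1


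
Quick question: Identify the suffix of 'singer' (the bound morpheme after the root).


The word 'singer' = 'sing' (root) + '-er' (suffix). The suffix is '-er'.

er


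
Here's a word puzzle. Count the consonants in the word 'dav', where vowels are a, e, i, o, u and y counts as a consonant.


Consonants in 'dav': d, v = 2 consonants.

2


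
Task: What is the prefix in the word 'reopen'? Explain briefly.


The word 'reopen' = 're' (prefix) + 'open' (root). The prefix is 're'.

re


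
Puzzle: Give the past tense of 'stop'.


Apply rule: Double final consonant and add -ed. 'stop' becomes 'stopped'.

stopped


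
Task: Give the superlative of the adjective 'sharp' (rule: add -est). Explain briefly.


Apply superlative formation (add -est): 'sharp' -> 'sharpest'.

sharpest


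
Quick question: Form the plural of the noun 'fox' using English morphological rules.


Apply rule: Add -es (sibilant/fricative ending). 'fox' becomes 'foxes'.

foxes


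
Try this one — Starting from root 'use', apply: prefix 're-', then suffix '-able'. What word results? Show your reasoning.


Step 1: Add prefix 're-' to 'use' = 'reuse'
Step 2: Add suffix '-able' to 'reuse' = 'reusable'

reusable


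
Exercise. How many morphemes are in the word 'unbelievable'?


Decomposition: un- (prefix) + believe (root) + -able (suffix) = 3 morpheme(s)

3 morphemes


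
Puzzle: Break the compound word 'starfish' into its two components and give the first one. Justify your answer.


Split 'starfish' into 'star' + 'fish'. The first part is 'star'.

star


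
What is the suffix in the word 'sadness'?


The word 'sadness' = 'sad' (root) + '-ness' (suffix). The suffix is '-ness'.

ness


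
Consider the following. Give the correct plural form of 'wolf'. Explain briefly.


Apply rule: Change -f to -ves. 'wolf' becomes 'wolves'.

wolves


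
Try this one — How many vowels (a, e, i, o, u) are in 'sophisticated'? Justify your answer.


Vowels in 'sophisticated': o, i, i, a, e = 5 vowels.

5


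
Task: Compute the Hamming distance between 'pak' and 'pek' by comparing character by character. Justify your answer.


Alignment:
Position 1: 'p' vs 'p' = match
Position 2: 'a' vs 'e' = DIFFER
Position 3: 'k' vs 'k' = match
Total differences: 1

1


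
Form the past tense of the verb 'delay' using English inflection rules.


Apply rule: Add -ed. 'delay' becomes 'delayed'.

delayed


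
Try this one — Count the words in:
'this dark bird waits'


Split into words: this | dark | bird | waits = 4 words.

4


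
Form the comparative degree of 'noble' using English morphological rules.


Apply comparative formation (ends in e: add -r): 'noble' -> 'nobler'.

nobler


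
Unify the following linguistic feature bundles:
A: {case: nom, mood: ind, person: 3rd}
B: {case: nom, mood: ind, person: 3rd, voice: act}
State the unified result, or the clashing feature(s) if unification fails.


Compare features:
case: A=nom vs B=nom -> unified: nom
mood: A=ind vs B=ind -> unified: ind
person: A=3rd vs B=3rd -> unified: 3rd
voice: A=_ vs B=act -> unified: act
No clashes found.

Unified: {case: nom, mood: ind, person: 3rd, voice: act}


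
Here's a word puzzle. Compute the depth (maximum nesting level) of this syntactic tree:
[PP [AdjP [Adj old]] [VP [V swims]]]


Count bracket nesting levels:
'[' at pos 0: depth = 1
'[' at pos 4: depth = 2
'[' at pos 10: depth = 3
'[' at pos 21: depth = 2
'[' at pos 25: depth = 3
Maximum depth reached: 3

3


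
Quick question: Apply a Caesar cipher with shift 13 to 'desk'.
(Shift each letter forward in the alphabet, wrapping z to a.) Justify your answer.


Shift each letter by 13: d -> q, e -> r, s -> f, k -> x. Result: 'qrfx'.

qrfx


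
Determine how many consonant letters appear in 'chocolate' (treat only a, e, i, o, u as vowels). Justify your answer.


Consonants in 'chocolate': c, h, c, l, t = 5 consonants.

5


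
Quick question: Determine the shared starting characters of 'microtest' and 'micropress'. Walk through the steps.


Compare from the start: 5 characters match: 'micro'. Mismatch at position 6: 't' vs 'p'.

micro


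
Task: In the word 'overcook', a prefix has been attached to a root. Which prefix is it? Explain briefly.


The word 'overcook' = 'over' (prefix) + 'cook' (root). The prefix is 'over'.

over


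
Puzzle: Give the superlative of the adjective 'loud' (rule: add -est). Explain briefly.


Apply superlative formation (add -est): 'loud' -> 'loudest'.

loudest


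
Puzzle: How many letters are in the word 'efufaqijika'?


Spell out 'efufaqijika' and number each letter: e(1), f(2), u(3), f(4), a(5), q(6), i(7), j(8), i(9), k(10), a(11). Total: 11 letters.

11


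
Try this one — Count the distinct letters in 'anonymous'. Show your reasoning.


Unique letters in 'anonymous': {a, m, n, o, s, u, y} = 7 distinct letters.

7


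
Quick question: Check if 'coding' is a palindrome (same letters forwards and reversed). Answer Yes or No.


Forward: 'coding'
Reversed: 'gnidoc'
They differ.

No


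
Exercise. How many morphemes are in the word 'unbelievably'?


Decomposition: un- (prefix) + believe (root) + -able (suffix) + -ly (suffix) = 4 morpheme(s)

4 morphemes


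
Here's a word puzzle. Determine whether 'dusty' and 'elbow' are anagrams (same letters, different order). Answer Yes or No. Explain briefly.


Sorted letters of 'dusty': 'dstuy'
Sorted letters of 'elbow': 'below'
They do not match.

No


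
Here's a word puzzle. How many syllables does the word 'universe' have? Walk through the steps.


Break 'universe' into syllables: u-ni-verse -> u | ni | verse = 3 syllables

3 syllables


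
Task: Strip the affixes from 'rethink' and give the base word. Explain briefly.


Remove prefix 're' from 'rethink' to get root 'think'.

think


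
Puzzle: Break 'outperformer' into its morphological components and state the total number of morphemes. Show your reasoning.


Step 1: Identify prefix: 'out' (meaning: surpass)
Step 2: Identify root: 'perform'
Step 3: Identify suffix(es): 'er'
Decomposition: out- (prefix: surpass) + perform (root) + -er (suffix: one who)
Total morphemes: 3

3 morphemes (out- (prefix: surpass) + perform (root) + -er (suffix: one who))


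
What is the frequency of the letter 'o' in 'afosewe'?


Letter 'o' in 'afosewe': found at position(s) 3 = 1 occurrence(s).

1


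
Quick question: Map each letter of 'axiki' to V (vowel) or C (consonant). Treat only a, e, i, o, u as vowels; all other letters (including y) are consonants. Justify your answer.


Letter mapping: a = V, x = C, i = V, k = C, i = V.

VCVCV


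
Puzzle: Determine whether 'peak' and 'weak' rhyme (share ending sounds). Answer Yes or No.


Rime (stressed vowel + following sounds) of 'peak': -eak = /iːk/
Rime of 'weak': -eak = /iːk/
/iːk/ and /iːk/ are the same ending sound, so the words rhyme.

Yes


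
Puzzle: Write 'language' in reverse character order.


Reverse 'language' character by character: 'egaugnal'.

egaugnal


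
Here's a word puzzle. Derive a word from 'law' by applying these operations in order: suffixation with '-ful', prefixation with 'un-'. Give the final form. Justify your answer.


Step 1: Add suffix '-ful' to 'law' = 'lawful'
Step 2: Add prefix 'un-' to 'lawful' = 'unlawful'

unlawful


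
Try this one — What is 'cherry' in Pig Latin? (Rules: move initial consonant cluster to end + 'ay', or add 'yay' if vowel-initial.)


'cherry': move consonant cluster 'ch' to end and add 'ay': 'errychay'.

errychay


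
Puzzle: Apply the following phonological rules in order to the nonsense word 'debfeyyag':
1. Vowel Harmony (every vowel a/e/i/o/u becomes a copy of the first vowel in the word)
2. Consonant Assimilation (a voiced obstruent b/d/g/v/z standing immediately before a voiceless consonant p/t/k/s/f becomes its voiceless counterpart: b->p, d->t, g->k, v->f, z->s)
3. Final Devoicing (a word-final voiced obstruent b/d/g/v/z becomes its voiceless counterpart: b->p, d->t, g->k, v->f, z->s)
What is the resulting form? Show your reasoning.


Starting form: 'debfeyyag'
Rule 1: Vowel Harmony: all vowels become 'e' (matching first vowel). 'debfeyyag' -> 'debfeyyeg'
Rule 2: Consonant Assimilation: voiced obstruent before voiceless consonant becomes voiceless ('bf' -> 'pf'). 'debfeyyeg' -> 'depfeyyeg'
Rule 3: Final Devoicing: word-final voiced obstruent 'g' becomes voiceless 'k'. 'depfeyyeg' -> 'depfeyyek'
Final form: 'depfeyyek'

depfeyyek


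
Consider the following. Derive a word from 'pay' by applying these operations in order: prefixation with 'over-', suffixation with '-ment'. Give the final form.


Step 1: Add prefix 'over-' to 'pay' = 'overpay'
Step 2: Add suffix '-ment' to 'overpay' = 'overpayment'

overpayment


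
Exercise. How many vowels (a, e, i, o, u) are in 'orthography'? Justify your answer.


Vowels in 'orthography': o, o, a = 3 vowels.

3


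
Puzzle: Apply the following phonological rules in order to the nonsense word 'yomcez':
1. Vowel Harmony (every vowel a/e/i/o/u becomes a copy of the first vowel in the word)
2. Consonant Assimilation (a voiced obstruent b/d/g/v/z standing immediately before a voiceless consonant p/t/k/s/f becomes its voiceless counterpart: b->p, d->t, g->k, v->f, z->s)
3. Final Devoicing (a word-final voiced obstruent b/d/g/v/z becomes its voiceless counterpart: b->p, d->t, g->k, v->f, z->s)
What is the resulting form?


Starting form: 'yomcez'
Rule 1: Vowel Harmony: all vowels become 'o' (matching first vowel). 'yomcez' -> 'yomcoz'
Rule 2: Consonant Assimilation: no voiced obstruent (b/d/g/v/z) stands immediately before a voiceless consonant (p/t/k/s/f). No change.
Rule 3: Final Devoicing: word-final voiced obstruent 'z' becomes voiceless 's'. 'yomcoz' -> 'yomcos'
Final form: 'yomcos'

yomcos


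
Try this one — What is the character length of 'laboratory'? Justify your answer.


Spell out 'laboratory' and number each letter: l(1), a(2), b(3), o(4), r(5), a(6), t(7), o(8), r(9), y(10). Total: 10 letters.

10


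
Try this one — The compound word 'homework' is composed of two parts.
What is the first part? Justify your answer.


Split 'homework' into 'home' + 'work'. The first part is 'home'.

home


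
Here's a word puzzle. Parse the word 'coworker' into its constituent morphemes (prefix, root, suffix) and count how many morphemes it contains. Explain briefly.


Step 1: Identify prefix: 'co' (meaning: together)
Step 2: Identify root: 'work'
Step 3: Identify suffix(es): 'er'
Decomposition: co- (prefix: together) + work (root) + -er (suffix: one who)
Total morphemes: 3

3 morphemes (co- (prefix: together) + work (root) + -er (suffix: one who))


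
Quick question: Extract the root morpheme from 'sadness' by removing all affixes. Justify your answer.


Remove suffix '-ness' from 'sadness' to get root 'sad'.

sad


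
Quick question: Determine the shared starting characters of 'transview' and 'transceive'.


Compare from the start: 5 characters match: 'trans'. Mismatch at position 6: 'v' vs 'c'.

trans


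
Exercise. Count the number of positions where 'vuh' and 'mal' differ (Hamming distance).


Alignment:
Position 1: 'v' vs 'm' = DIFFER
Position 2: 'u' vs 'a' = DIFFER
Position 3: 'h' vs 'l' = DIFFER
Total differences: 3

3


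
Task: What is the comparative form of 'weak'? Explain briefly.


Apply comparative formation (add -er): 'weak' -> 'weaker'.

weaker


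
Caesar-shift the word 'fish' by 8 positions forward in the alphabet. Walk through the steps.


Shift each letter by 8: f -> n, i -> q, s -> a, h -> p. Result: 'nqap'.

nqap


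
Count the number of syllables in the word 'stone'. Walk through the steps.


Break 'stone' into syllables: stone -> stone = 1 syllable

1 syllable


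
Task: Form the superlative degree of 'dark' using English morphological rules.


Apply superlative formation (add -est): 'dark' -> 'darkest'.

darkest


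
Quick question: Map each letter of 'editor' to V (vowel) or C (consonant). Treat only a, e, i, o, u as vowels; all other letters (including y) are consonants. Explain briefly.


Letter mapping: e = V, d = C, i = V, t = C, o = V, r = C.

VCVCVC


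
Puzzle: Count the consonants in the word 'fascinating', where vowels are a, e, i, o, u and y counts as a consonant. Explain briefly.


Consonants in 'fascinating': f, s, c, n, t, n, g = 7 consonants.

7


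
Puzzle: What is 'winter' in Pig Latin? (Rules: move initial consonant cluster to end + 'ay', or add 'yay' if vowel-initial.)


'winter': move consonant cluster 'w' to end and add 'ay': 'interway'.

interway


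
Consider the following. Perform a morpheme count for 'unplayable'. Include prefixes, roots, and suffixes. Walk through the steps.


Decomposition: un- (prefix) + play (root) + -able (suffix) = 3 morpheme(s)

3 morphemes


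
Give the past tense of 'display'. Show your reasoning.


Apply rule: Add -ed. 'display' becomes 'displayed'.

displayed


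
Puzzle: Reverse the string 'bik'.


Reverse 'bik' character by character: 'kib'.

kib


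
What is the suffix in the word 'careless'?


The word 'careless' = 'care' (root) + '-less' (suffix). The suffix is '-less'.

less


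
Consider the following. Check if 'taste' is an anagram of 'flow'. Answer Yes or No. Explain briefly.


Sorted letters of 'taste': 'aestt'
Sorted letters of 'flow': 'flow'
They do not match.

No


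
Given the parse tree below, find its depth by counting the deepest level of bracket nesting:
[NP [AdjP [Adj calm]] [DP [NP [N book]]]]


Count bracket nesting levels:
'[' at pos 0: depth = 1
'[' at pos 4: depth = 2
'[' at pos 10: depth = 3
'[' at pos 22: depth = 2
'[' at pos 26: depth = 3
'[' at pos 30: depth = 4
Maximum depth reached: 4

4


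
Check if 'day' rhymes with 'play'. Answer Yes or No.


Rime (stressed vowel + following sounds) of 'day': -ay = /eɪ/
Rime of 'play': -ay = /eɪ/
/eɪ/ and /eɪ/ are the same ending sound, so the words rhyme.

Yes


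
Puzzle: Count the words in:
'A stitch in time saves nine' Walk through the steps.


Split into words: A | stitch | in | time | saves | nine = 6 words.

6


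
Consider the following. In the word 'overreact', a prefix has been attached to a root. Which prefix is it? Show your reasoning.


The word 'overreact' = 'over' (prefix) + 'react' (root). The prefix is 'over'.

over


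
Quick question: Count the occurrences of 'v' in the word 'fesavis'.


Letter 'v' in 'fesavis': found at position(s) 5 = 1 occurrence(s).

1


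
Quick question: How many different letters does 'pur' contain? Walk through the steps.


Unique letters in 'pur': {p, r, u} = 3 distinct letters.

3


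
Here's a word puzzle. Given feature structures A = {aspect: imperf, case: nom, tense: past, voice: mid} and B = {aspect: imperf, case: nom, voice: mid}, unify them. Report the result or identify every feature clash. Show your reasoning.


Compare features:
aspect: A=imperf vs B=imperf -> unified: imperf
case: A=nom vs B=nom -> unified: nom
tense: A=past vs B=_ -> unified: past
voice: A=mid vs B=mid -> unified: mid
No clashes found.

Unified: {aspect: imperf, case: nom, tense: past, voice: mid}


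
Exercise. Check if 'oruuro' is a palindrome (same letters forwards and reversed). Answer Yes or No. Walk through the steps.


Forward: 'oruuro'
Reversed: 'oruuro'
They are identical.

Yes


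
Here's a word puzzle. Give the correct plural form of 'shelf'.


Apply rule: Change -f to -ves. 'shelf' becomes 'shelves'.

shelves


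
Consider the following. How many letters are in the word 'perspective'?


Spell out 'perspective' and number each letter: p(1), e(2), r(3), s(4), p(5), e(6), c(7), t(8), i(9), v(10), e(11). Total: 11 letters.

11


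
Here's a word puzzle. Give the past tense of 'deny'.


Apply rule: Change -y to -ied. 'deny' becomes 'denied'.

denied


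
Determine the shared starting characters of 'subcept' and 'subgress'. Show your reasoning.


Compare from the start: 3 characters match: 'sub'. Mismatch at position 4: 'c' vs 'g'.

sub


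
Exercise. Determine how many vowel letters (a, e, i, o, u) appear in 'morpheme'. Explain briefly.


Vowels in 'morpheme': o, e, e = 3 vowels.

3


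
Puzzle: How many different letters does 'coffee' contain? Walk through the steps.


Unique letters in 'coffee': {c, e, f, o} = 4 distinct letters.

4


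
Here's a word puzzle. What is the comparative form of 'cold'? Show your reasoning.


Apply comparative formation (add -er): 'cold' -> 'colder'.

colder


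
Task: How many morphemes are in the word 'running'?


Decomposition: run (root) + -ing (suffix) = 2 morpheme(s)

2 morphemes


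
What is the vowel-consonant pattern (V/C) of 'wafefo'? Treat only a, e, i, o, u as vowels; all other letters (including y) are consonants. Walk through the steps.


Letter mapping: w = C, a = V, f = C, e = V, f = C, o = V.

CVCVCV


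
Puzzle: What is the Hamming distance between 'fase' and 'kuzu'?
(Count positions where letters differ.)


Alignment:
Position 1: 'f' vs 'k' = DIFFER
Position 2: 'a' vs 'u' = DIFFER
Position 3: 's' vs 'z' = DIFFER
Position 4: 'e' vs 'u' = DIFFER
Total differences: 4

4


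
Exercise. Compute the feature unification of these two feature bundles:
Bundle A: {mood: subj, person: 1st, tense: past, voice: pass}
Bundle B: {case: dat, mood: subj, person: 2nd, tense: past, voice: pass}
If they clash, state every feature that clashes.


Compare features:
case: A=_ vs B=dat -> unified: dat
mood: A=subj vs B=subj -> unified: subj
person: A=1st vs B=2nd -> CLASH
tense: A=past vs B=past -> unified: past
voice: A=pass vs B=pass -> unified: pass
Clash detected on feature 'person' (1st vs 2nd); unification fails.

CLASH on 'person' (1st vs 2nd)


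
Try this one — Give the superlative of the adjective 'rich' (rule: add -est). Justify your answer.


Apply superlative formation (add -est): 'rich' -> 'richest'.

richest


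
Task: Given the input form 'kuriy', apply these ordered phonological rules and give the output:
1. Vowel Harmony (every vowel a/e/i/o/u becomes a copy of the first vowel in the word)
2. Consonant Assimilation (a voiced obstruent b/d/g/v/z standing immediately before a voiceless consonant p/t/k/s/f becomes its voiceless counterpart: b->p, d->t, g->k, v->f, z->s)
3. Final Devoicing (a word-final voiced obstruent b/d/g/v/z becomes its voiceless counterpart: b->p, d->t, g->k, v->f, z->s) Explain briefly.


Starting form: 'kuriy'
Rule 1: Vowel Harmony: all vowels become 'u' (matching first vowel). 'kuriy' -> 'kuruy'
Rule 2: Consonant Assimilation: no voiced obstruent (b/d/g/v/z) stands immediately before a voiceless consonant (p/t/k/s/f). No change.
Rule 3: Final Devoicing: final consonant 'y' is not one of the voiced obstruents b/d/g/v/z. No change.
Final form: 'kuruy'

kuruy


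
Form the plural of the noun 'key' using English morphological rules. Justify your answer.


Apply rule: Add -s. 'key' becomes 'keys'.

keys


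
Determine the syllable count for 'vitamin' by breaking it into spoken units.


Break 'vitamin' into syllables: vi-ta-min -> vi | ta | min = 3 syllables

3 syllables


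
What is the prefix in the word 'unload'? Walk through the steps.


The word 'unload' = 'un' (prefix) + 'load' (root). The prefix is 'un'.

un


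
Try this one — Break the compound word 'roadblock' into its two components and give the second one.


Split 'roadblock' into 'road' + 'block'. The second part is 'block'.

block


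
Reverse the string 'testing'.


Reverse 'testing' character by character: 'gnitset'.

gnitset


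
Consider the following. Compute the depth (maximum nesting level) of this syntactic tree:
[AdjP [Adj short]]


Count bracket nesting levels:
'[' at pos 0: depth = 1
'[' at pos 6: depth = 2
Maximum depth reached: 2

2


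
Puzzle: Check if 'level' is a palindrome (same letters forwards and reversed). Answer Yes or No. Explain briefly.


Forward: 'level'
Reversed: 'level'
They are identical.

Yes


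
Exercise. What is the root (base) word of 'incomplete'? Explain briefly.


Remove prefix 'in' from 'incomplete' to get root 'complete'.

complete


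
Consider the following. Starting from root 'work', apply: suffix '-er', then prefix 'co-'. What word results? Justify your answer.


Step 1: Add suffix '-er' to 'work' = 'worker'
Step 2: Add prefix 'co-' to 'worker' = 'coworker'

coworker


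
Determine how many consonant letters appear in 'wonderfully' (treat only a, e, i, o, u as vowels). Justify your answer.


Consonants in 'wonderfully': w, n, d, r, f, l, l, y = 8 consonants.

8


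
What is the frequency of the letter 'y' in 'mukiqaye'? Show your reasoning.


Letter 'y' in 'mukiqaye': found at position(s) 7 = 1 occurrence(s).

1


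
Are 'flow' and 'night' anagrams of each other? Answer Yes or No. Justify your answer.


Sorted letters of 'flow': 'flow'
Sorted letters of 'night': 'ghint'
They do not match.

No


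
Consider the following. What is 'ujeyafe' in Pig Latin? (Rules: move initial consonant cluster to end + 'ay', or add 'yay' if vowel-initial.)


'ujeyafe' starts with a vowel, so add 'yay': 'ujeyafeyay'.

ujeyafeyay


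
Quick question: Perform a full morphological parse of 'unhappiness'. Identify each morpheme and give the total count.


Step 1: Identify prefix: 'un' (meaning: not/reverse)
Step 2: Identify root: 'happy'
Step 3: Identify suffix(es): 'ness'
Decomposition: un- (prefix: not/reverse) + happy (root) + -ness (suffix: state of)
Total morphemes: 3

3 morphemes (un- (prefix: not/reverse) + happy (root) + -ness (suffix: state of))


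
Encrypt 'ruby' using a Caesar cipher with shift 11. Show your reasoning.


Shift each letter by 11: r -> c, u -> f, b -> m, y -> j. Result: 'cfmj'.

cfmj


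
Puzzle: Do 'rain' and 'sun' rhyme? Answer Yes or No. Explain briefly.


Rime (stressed vowel + following sounds) of 'rain': -ain = /eɪn/
Rime of 'sun': -un = /ʌn/
/eɪn/ and /ʌn/ are different ending sounds, so the words do not rhyme.

No


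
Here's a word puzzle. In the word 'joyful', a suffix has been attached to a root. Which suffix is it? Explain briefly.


The word 'joyful' = 'joy' (root) + '-ful' (suffix). The suffix is '-ful'.

ful


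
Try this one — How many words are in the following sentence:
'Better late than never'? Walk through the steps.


Split into words: Better | late | than | never = 4 words.

4


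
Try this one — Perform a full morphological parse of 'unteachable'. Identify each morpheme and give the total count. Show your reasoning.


Step 1: Identify prefix: 'un' (meaning: not/reverse)
Step 2: Identify root: 'teach'
Step 3: Identify suffix(es): 'able'
Decomposition: un- (prefix: not/reverse) + teach (root) + -able (suffix: capable of)
Total morphemes: 3

3 morphemes (un- (prefix: not/reverse) + teach (root) + -able (suffix: capable of))


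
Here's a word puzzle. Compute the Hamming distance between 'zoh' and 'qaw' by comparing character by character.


Alignment:
Position 1: 'z' vs 'q' = DIFFER
Position 2: 'o' vs 'a' = DIFFER
Position 3: 'h' vs 'w' = DIFFER
Total differences: 3

3


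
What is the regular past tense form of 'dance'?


Apply rule: Add -d (word ends in -e). 'dance' becomes 'danced'.

danced


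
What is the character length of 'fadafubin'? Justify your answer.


Spell out 'fadafubin' and number each letter: f(1), a(2), d(3), a(4), f(5), u(6), b(7), i(8), n(9). Total: 9 letters.

9


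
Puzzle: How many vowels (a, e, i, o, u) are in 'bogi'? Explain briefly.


Vowels in 'bogi': o, i = 2 vowels.

2


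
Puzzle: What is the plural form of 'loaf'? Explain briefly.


Apply rule: Change -f to -ves. 'loaf' becomes 'loaves'.

loaves


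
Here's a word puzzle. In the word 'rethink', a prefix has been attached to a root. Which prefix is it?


The word 'rethink' = 're' (prefix) + 'think' (root). The prefix is 're'.

re
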